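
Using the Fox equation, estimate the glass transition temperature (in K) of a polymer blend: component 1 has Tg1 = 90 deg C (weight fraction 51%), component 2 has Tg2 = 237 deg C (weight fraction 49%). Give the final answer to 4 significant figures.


1/Tg = w1/Tg1 + w2/Tg2 (in Kelvin)
Tg1 = 363.15 K, Tg2 = 510.15 K
1/Tg = 0.51/363.15 + 0.49/510.15
Tg = 422.9 K


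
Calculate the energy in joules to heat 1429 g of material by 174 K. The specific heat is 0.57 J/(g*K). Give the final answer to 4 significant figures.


Q = m * cp * dT
Q = 1429 * 0.57 * 174
Q = 141700 J


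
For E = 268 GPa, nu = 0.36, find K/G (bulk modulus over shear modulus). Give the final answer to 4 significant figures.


G = E / (2*(1+nu))
G = 268 / (2*(1+0.36)) = 98.5294 GPa
K = E / (3*(1-2*nu))
K = 268 / (3*(1-2*0.36)) = 319.048 GPa
K/G = 319.048 / 98.5294 = 3.238


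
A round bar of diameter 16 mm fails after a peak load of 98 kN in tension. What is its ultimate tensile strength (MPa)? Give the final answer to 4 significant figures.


A0 = pi*(d/2)^2 = pi*(16/2)^2 = 201.062 mm^2
UTS = F_max / A0 = 98*1000 / 201.062
UTS = 487.4 MPa


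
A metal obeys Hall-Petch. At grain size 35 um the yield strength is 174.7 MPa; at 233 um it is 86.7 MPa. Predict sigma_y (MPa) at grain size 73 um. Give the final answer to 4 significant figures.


sigma_y = sigma0 + k / sqrt(d)
1/sqrt(d1) = 1/sqrt(3.5e-05) = 169.031;  1/sqrt(d2) = 65.5122
k = (sigma1 - sigma2) / (1/sqrt(d1) - 1/sqrt(d2)) = (174.7 - 86.7) / (169.031 - 65.5122) = 0.850088 MPa*m^0.5
sigma0 = sigma1 - k/sqrt(d1) = 174.7 - 0.850088*169.031 = 31.0089 MPa
sigma_y(d3) = 31.0089 + 0.850088 / sqrt(7.3e-05) = 130.5 MPa


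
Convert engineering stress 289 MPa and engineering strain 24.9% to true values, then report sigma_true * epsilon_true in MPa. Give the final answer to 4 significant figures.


sigma_true = sigma_eng * (1 + epsilon_eng)
sigma_true = 289 * (1 + 0.249) = 360.961 MPa
epsilon_true = ln(1 + epsilon_eng)
epsilon_true = ln(1 + 0.249) = 0.222343
sigma_true * epsilon_true = 360.961 * 0.222343 = 80.26 MPa


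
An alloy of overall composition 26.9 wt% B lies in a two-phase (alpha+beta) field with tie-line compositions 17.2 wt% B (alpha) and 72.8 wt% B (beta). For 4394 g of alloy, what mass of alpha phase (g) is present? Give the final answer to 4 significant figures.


f_alpha = (C_beta - C0) / (C_beta - C_alpha)
f_alpha = (72.8 - 26.9) / (72.8 - 17.2) = 0.82554
m_alpha = f_alpha * m_total = 0.82554 * 4394 = 3627 g


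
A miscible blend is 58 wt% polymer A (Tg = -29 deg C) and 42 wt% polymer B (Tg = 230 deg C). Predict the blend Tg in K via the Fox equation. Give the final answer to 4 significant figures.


1/Tg = w1/Tg1 + w2/Tg2 (in Kelvin)
Tg1 = 244.15 K, Tg2 = 503.15 K
1/Tg = 0.58/244.15 + 0.42/503.15
Tg = 311.5 K


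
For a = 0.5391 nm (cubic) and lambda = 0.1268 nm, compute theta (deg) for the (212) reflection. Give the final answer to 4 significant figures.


d = a / sqrt(h^2+k^2+l^2)
d = 0.5391 / sqrt(9) = 0.1797 nm
lambda = 2*d*sin(theta)  =>  sin(theta) = lambda / (2*d)
sin(theta) = 0.1268 / (2 * 0.1797) = 0.35281
theta = 20.66 deg


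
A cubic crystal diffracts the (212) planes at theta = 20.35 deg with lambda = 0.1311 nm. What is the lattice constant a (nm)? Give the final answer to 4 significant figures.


d = lambda / (2*sin(theta))
d = 0.1311 / (2*sin(20.35 deg))
d = 0.188495 nm
a = d * sqrt(h^2+k^2+l^2) = 0.188495 * sqrt(9)
a = 0.5655 nm


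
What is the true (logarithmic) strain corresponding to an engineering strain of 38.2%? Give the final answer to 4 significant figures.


epsilon_true = ln(1 + epsilon_eng)
epsilon_true = ln(1 + 0.382)
epsilon_true = 0.3235


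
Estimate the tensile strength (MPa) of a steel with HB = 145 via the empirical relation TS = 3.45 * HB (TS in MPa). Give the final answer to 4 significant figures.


TS (MPa) = 3.45 * HB
TS = 3.45 * 145
TS = 500.3 MPa


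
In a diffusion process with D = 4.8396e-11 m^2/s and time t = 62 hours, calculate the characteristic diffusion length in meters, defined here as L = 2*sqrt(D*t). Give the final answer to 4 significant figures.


t = 62 hr = 223200 s
Diffusion length = 2*sqrt(D*t)
= 2*sqrt(4.8396e-11 * 223200)
= 6.573e-03 m


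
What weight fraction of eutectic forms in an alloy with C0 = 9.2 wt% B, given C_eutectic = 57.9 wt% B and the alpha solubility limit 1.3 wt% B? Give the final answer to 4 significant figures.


f_primary = (C_e - C0) / (C_e - C_alpha_max)
f_primary = (57.9 - 9.2) / (57.9 - 1.3)
f_primary = 0.860424
f_eutectic = 1 - 0.860424 = 0.1396


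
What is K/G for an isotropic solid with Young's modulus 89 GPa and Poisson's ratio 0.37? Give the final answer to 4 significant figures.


G = E / (2*(1+nu))
G = 89 / (2*(1+0.37)) = 32.4818 GPa
K = E / (3*(1-2*nu))
K = 89 / (3*(1-2*0.37)) = 114.103 GPa
K/G = 114.103 / 32.4818 = 3.513


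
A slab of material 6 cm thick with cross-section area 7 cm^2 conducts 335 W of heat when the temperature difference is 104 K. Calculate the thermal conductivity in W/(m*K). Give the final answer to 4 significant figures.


k = Q*L / (A*dT)
L = 0.06 m, A = 7e-04 m^2
k = 335 * 0.06 / (7e-04 * 104)
k = 276.1 W/(m*K)


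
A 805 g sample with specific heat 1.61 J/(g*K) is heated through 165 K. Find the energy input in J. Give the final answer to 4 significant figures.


Q = m * cp * dT
Q = 805 * 1.61 * 165
Q = 213800 J


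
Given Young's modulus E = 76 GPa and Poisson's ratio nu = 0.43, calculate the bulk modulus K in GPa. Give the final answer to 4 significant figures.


K = E / (3*(1-2*nu))
K = 76 / (3*(1-2*0.43))
K = 181 GPa


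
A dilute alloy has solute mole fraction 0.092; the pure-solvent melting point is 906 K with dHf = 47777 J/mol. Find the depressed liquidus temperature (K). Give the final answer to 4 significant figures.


dT = R*Tm^2*x / dHf
dT = 8.314 * 906^2 * 0.092 / 47777
dT = 13.1412 K
T_new = 906 - 13.1412 = 892.9 K


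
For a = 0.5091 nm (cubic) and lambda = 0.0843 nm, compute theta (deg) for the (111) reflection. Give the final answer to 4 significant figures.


d = a / sqrt(h^2+k^2+l^2)
d = 0.5091 / sqrt(3) = 0.293929 nm
lambda = 2*d*sin(theta)  =>  sin(theta) = lambda / (2*d)
sin(theta) = 0.0843 / (2 * 0.293929) = 0.143402
theta = 8.245 deg


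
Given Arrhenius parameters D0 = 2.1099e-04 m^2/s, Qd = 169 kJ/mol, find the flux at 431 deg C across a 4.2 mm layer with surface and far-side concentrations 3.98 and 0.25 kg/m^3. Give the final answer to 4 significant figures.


Step 1: D = D0 * exp(-Qd/(R*T))
T = 431 + 273.15 = 704.15 K
D = 2.1099e-04 * exp(-169e3 / (8.314 * 704.15)) = 6.12631e-17 m^2/s
Step 2: J = D * (C1 - C2) / dx
J = 6.12631e-17 * (3.98 - 0.25) / 4.2e-03
J = 5.441e-14 kg/(m^2*s)


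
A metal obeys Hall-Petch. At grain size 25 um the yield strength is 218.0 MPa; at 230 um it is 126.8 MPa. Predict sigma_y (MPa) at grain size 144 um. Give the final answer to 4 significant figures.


sigma_y = sigma0 + k / sqrt(d)
1/sqrt(d1) = 1/sqrt(2.5e-05) = 200;  1/sqrt(d2) = 65.938
k = (sigma1 - sigma2) / (1/sqrt(d1) - 1/sqrt(d2)) = (218.0 - 126.8) / (200 - 65.938) = 0.680282 MPa*m^0.5
sigma0 = sigma1 - k/sqrt(d1) = 218.0 - 0.680282*200 = 81.9435 MPa
sigma_y(d3) = 81.9435 + 0.680282 / sqrt(1.44e-04) = 138.6 MPa


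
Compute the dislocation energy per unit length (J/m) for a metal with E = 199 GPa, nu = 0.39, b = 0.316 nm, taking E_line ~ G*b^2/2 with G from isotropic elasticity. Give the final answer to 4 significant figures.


Step 1: G = E / (2*(1+nu))
G = 199 / (2*(1+0.39)) = 71.5827 GPa = 7.15827e+10 Pa
Step 2: E_line = G*b^2/2
b = 0.316 nm = 3.16e-10 m
E_line = 0.5 * 7.15827e+10 * (3.16e-10)^2 = 3.574e-09 J/m


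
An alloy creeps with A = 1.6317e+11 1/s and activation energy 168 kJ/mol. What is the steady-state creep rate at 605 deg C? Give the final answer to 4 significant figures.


rate = A * exp(-Q / (R*T))
T = 605 + 273.15 = 878.15 K
rate = 1.6317e+11 * exp(-168e3 / (8.314 * 878.15))
rate = 16.57 1/s


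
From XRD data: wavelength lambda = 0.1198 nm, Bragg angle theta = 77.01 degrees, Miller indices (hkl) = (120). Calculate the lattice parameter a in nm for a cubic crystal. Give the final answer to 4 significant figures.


d = lambda / (2*sin(theta))
d = 0.1198 / (2*sin(77.01 deg))
d = 0.0614731 nm
a = d * sqrt(h^2+k^2+l^2) = 0.0614731 * sqrt(5)
a = 0.1375 nm


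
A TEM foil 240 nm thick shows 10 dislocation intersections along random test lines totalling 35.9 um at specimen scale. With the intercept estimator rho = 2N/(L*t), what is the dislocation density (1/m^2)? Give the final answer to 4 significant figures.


rho = 2N / (L * t)
L = 35.9 um = 3.59e-05 m, t = 240 nm = 2.4e-07 m
rho = 2 * 10 / (3.59e-05 * 2.4e-07)
rho = 2.321e+12 1/m^2


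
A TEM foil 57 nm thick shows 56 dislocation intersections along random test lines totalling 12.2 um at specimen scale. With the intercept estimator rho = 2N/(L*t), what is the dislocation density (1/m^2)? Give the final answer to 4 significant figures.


rho = 2N / (L * t)
L = 12.2 um = 1.22e-05 m, t = 57 nm = 5.7e-08 m
rho = 2 * 56 / (1.22e-05 * 5.7e-08)
rho = 1.611e+14 1/m^2


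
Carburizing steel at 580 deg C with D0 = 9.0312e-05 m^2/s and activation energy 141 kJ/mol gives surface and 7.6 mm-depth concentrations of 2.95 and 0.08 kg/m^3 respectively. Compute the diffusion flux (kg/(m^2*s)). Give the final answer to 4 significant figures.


Step 1: D = D0 * exp(-Qd/(R*T))
T = 580 + 273.15 = 853.15 K
D = 9.0312e-05 * exp(-141e3 / (8.314 * 853.15)) = 2.10194e-13 m^2/s
Step 2: J = D * (C1 - C2) / dx
J = 2.10194e-13 * (2.95 - 0.08) / 7.6e-03
J = 7.938e-11 kg/(m^2*s)


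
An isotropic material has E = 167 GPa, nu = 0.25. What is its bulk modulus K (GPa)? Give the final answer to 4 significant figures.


K = E / (3*(1-2*nu))
K = 167 / (3*(1-2*0.25))
K = 111.3 GPa


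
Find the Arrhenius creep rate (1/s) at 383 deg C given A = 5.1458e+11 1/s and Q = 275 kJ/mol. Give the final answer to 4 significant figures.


rate = A * exp(-Q / (R*T))
T = 383 + 273.15 = 656.15 K
rate = 5.1458e+11 * exp(-275e3 / (8.314 * 656.15))
rate = 6.585e-11 1/s


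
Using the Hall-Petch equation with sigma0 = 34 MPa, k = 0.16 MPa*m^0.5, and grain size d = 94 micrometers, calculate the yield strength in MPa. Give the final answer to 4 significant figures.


sigma_y = sigma0 + k / sqrt(d)
d = 94 um = 9.4e-05 m
sigma_y = 34 + 0.16 / sqrt(9.4e-05)
sigma_y = 50.5 MPa


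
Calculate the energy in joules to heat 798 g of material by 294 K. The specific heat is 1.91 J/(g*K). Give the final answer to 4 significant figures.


Q = m * cp * dT
Q = 798 * 1.91 * 294
Q = 448100 J


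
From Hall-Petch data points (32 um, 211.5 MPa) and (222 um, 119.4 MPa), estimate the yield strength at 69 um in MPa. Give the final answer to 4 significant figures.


sigma_y = sigma0 + k / sqrt(d)
1/sqrt(d1) = 1/sqrt(3.2e-05) = 176.777;  1/sqrt(d2) = 67.1156
k = (sigma1 - sigma2) / (1/sqrt(d1) - 1/sqrt(d2)) = (211.5 - 119.4) / (176.777 - 67.1156) = 0.83986 MPa*m^0.5
sigma0 = sigma1 - k/sqrt(d1) = 211.5 - 0.83986*176.777 = 63.0323 MPa
sigma_y(d3) = 63.0323 + 0.83986 / sqrt(6.9e-05) = 164.1 MPa


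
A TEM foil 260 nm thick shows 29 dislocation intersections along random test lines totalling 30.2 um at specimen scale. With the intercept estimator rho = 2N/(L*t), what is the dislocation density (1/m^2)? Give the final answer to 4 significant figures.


rho = 2N / (L * t)
L = 30.2 um = 3.02e-05 m, t = 260 nm = 2.6e-07 m
rho = 2 * 29 / (3.02e-05 * 2.6e-07)
rho = 7.387e+12 1/m^2


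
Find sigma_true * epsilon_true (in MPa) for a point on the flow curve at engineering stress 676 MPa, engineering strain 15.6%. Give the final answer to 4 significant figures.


sigma_true = sigma_eng * (1 + epsilon_eng)
sigma_true = 676 * (1 + 0.156) = 781.456 MPa
epsilon_true = ln(1 + epsilon_eng)
epsilon_true = ln(1 + 0.156) = 0.144966
sigma_true * epsilon_true = 781.456 * 0.144966 = 113.3 MPa


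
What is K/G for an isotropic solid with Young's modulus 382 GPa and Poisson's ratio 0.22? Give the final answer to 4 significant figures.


G = E / (2*(1+nu))
G = 382 / (2*(1+0.22)) = 156.557 GPa
K = E / (3*(1-2*nu))
K = 382 / (3*(1-2*0.22)) = 227.381 GPa
K/G = 227.381 / 156.557 = 1.452


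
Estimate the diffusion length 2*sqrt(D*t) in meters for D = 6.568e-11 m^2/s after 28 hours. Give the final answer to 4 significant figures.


t = 28 hr = 100800 s
Diffusion length = 2*sqrt(D*t)
= 2*sqrt(6.568e-11 * 100800)
= 5.146e-03 m


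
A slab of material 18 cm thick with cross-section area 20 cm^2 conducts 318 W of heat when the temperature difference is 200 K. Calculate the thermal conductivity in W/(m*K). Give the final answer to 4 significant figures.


k = Q*L / (A*dT)
L = 0.18 m, A = 2e-03 m^2
k = 318 * 0.18 / (2e-03 * 200)
k = 143.1 W/(m*K)


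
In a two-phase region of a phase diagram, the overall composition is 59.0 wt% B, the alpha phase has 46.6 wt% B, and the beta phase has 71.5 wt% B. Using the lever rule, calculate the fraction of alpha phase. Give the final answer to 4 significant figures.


f_alpha = (C_beta - C0) / (C_beta - C_alpha)
f_alpha = (71.5 - 59.0) / (71.5 - 46.6)
f_alpha = 0.502


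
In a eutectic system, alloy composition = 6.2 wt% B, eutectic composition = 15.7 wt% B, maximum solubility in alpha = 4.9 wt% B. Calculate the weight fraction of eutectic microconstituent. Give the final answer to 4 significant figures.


f_primary = (C_e - C0) / (C_e - C_alpha_max)
f_primary = (15.7 - 6.2) / (15.7 - 4.9)
f_primary = 0.87963
f_eutectic = 1 - 0.87963 = 0.1204


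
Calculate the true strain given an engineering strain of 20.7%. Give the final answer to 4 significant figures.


epsilon_true = ln(1 + epsilon_eng)
epsilon_true = ln(1 + 0.207)
epsilon_true = 0.1881


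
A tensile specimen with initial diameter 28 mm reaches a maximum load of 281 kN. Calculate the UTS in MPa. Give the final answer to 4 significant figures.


A0 = pi*(d/2)^2 = pi*(28/2)^2 = 615.752 mm^2
UTS = F_max / A0 = 281*1000 / 615.752
UTS = 456.4 MPa


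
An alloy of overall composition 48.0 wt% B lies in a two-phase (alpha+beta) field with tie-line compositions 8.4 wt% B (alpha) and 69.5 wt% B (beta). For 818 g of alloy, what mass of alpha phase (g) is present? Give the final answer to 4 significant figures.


f_alpha = (C_beta - C0) / (C_beta - C_alpha)
f_alpha = (69.5 - 48.0) / (69.5 - 8.4) = 0.351882
m_alpha = f_alpha * m_total = 0.351882 * 818 = 287.8 g


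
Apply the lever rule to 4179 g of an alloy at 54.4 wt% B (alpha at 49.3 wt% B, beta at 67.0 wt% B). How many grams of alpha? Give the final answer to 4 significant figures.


f_alpha = (C_beta - C0) / (C_beta - C_alpha)
f_alpha = (67.0 - 54.4) / (67.0 - 49.3) = 0.711864
m_alpha = f_alpha * m_total = 0.711864 * 4179 = 2975 g


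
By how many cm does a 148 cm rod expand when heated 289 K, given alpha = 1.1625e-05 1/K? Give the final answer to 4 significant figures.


dL = L0 * alpha * dT
dL = 148 * 1.1625e-05 * 289
dL = 0.4972 cm


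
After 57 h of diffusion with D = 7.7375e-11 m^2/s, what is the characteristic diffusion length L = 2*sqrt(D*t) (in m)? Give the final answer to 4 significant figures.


t = 57 hr = 205200 s
Diffusion length = 2*sqrt(D*t)
= 2*sqrt(7.7375e-11 * 205200)
= 7.969e-03 m


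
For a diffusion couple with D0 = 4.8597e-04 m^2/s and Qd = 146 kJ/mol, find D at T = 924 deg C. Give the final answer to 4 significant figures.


D = D0 * exp(-Qd / (R*T))
T = 1197.15 K
D = 4.8597e-04 * exp(-146e3 / (8.314 * 1197.15))
D = 2.07e-10 m^2/s


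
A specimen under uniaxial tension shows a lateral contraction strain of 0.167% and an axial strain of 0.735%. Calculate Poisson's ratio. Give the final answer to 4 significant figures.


nu = -epsilon_lat / epsilon_axial
Lateral strain is contraction (negative), so using magnitudes:
nu = 0.167 / 0.735
nu = 0.2272


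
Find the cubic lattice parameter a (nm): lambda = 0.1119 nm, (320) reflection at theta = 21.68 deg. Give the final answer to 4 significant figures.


d = lambda / (2*sin(theta))
d = 0.1119 / (2*sin(21.68 deg))
d = 0.151453 nm
a = d * sqrt(h^2+k^2+l^2) = 0.151453 * sqrt(13)
a = 0.5461 nm


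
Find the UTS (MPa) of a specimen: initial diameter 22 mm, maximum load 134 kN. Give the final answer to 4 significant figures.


A0 = pi*(d/2)^2 = pi*(22/2)^2 = 380.133 mm^2
UTS = F_max / A0 = 134*1000 / 380.133
UTS = 352.5 MPa


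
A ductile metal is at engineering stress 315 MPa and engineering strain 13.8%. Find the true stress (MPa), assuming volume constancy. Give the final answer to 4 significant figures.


sigma_true = sigma_eng * (1 + epsilon_eng)
sigma_true = 315 * (1 + 0.138)
sigma_true = 358.5 MPa


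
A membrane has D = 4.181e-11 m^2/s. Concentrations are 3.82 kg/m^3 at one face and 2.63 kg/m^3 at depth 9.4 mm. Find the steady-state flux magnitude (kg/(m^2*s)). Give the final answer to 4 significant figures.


J = -D * (dC/dx) = D * (C1 - C2) / dx
J = 4.181e-11 * (3.82 - 2.63) / 9.4e-03
J = 5.293e-09 kg/(m^2*s)


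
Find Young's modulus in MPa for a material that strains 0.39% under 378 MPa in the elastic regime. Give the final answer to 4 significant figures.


E = sigma / epsilon
epsilon = 0.39% = 3.9e-03
E = 378 / 3.9e-03
E = 96920 MPa


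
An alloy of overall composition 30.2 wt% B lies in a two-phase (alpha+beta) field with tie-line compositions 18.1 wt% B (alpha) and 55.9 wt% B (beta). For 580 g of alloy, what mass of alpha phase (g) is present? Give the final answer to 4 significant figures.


f_alpha = (C_beta - C0) / (C_beta - C_alpha)
f_alpha = (55.9 - 30.2) / (55.9 - 18.1) = 0.679894
m_alpha = f_alpha * m_total = 0.679894 * 580 = 394.3 g


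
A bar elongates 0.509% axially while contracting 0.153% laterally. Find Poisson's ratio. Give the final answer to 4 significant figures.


nu = -epsilon_lat / epsilon_axial
Lateral strain is contraction (negative), so using magnitudes:
nu = 0.153 / 0.509
nu = 0.3006


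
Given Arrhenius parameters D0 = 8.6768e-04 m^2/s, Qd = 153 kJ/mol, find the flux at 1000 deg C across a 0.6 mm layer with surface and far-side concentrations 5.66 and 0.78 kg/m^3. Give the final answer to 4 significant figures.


Step 1: D = D0 * exp(-Qd/(R*T))
T = 1000 + 273.15 = 1273.15 K
D = 8.6768e-04 * exp(-153e3 / (8.314 * 1273.15)) = 4.58003e-10 m^2/s
Step 2: J = D * (C1 - C2) / dx
J = 4.58003e-10 * (5.66 - 0.78) / 6e-04
J = 3.725e-06 kg/(m^2*s)


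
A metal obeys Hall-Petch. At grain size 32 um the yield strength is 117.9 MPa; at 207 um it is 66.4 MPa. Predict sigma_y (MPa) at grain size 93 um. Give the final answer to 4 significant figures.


sigma_y = sigma0 + k / sqrt(d)
1/sqrt(d1) = 1/sqrt(3.2e-05) = 176.777;  1/sqrt(d2) = 69.5048
k = (sigma1 - sigma2) / (1/sqrt(d1) - 1/sqrt(d2)) = (117.9 - 66.4) / (176.777 - 69.5048) = 0.480088 MPa*m^0.5
sigma0 = sigma1 - k/sqrt(d1) = 117.9 - 0.480088*176.777 = 33.0315 MPa
sigma_y(d3) = 33.0315 + 0.480088 / sqrt(9.3e-05) = 82.81 MPa


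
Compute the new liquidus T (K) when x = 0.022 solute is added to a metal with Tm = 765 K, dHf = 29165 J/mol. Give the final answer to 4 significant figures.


dT = R*Tm^2*x / dHf
dT = 8.314 * 765^2 * 0.022 / 29165
dT = 3.67023 K
T_new = 765 - 3.67023 = 761.3 K


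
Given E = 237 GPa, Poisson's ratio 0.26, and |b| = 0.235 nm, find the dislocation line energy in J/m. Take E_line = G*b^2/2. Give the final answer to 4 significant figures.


Step 1: G = E / (2*(1+nu))
G = 237 / (2*(1+0.26)) = 94.0476 GPa = 9.40476e+10 Pa
Step 2: E_line = G*b^2/2
b = 0.235 nm = 2.35e-10 m
E_line = 0.5 * 9.40476e+10 * (2.35e-10)^2 = 2.597e-09 J/m


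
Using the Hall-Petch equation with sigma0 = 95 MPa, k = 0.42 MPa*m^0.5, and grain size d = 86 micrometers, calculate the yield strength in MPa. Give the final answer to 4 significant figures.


sigma_y = sigma0 + k / sqrt(d)
d = 86 um = 8.6e-05 m
sigma_y = 95 + 0.42 / sqrt(8.6e-05)
sigma_y = 140.3 MPa


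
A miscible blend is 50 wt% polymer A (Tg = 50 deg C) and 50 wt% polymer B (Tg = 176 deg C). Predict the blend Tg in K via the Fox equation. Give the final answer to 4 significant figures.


1/Tg = w1/Tg1 + w2/Tg2 (in Kelvin)
Tg1 = 323.15 K, Tg2 = 449.15 K
1/Tg = 0.5/323.15 + 0.5/449.15
Tg = 375.9 K


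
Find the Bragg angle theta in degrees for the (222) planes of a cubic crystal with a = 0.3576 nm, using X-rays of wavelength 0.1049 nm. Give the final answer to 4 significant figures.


d = a / sqrt(h^2+k^2+l^2)
d = 0.3576 / sqrt(12) = 0.10323 nm
lambda = 2*d*sin(theta)  =>  sin(theta) = lambda / (2*d)
sin(theta) = 0.1049 / (2 * 0.10323) = 0.508088
theta = 30.54 deg


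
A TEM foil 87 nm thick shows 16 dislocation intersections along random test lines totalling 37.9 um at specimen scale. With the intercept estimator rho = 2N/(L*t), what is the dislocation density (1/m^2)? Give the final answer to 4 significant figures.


rho = 2N / (L * t)
L = 37.9 um = 3.79e-05 m, t = 87 nm = 8.7e-08 m
rho = 2 * 16 / (3.79e-05 * 8.7e-08)
rho = 9.705e+12 1/m^2


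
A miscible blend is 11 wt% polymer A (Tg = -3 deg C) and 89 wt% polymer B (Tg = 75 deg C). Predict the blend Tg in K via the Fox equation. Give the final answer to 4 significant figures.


1/Tg = w1/Tg1 + w2/Tg2 (in Kelvin)
Tg1 = 270.15 K, Tg2 = 348.15 K
1/Tg = 0.11/270.15 + 0.89/348.15
Tg = 337.4 K


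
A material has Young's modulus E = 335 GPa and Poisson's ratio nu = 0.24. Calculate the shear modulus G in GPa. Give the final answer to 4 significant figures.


G = E / (2*(1+nu))
G = 335 / (2*(1+0.24))
G = 135.1 GPa


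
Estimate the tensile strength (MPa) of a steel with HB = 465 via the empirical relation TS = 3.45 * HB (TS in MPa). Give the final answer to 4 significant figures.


TS (MPa) = 3.45 * HB
TS = 3.45 * 465
TS = 1604 MPa


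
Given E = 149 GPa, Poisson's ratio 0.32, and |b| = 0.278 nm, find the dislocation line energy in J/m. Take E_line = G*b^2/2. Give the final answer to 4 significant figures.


Step 1: G = E / (2*(1+nu))
G = 149 / (2*(1+0.32)) = 56.4394 GPa = 5.64394e+10 Pa
Step 2: E_line = G*b^2/2
b = 0.278 nm = 2.78e-10 m
E_line = 0.5 * 5.64394e+10 * (2.78e-10)^2 = 2.181e-09 J/m


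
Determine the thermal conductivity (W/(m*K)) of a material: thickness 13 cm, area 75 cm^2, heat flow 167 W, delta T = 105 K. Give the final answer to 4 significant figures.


k = Q*L / (A*dT)
L = 0.13 m, A = 7.5e-03 m^2
k = 167 * 0.13 / (7.5e-03 * 105)
k = 27.57 W/(m*K)


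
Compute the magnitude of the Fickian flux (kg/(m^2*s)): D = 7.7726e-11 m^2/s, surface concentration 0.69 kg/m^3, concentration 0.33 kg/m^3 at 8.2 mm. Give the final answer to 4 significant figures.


J = -D * (dC/dx) = D * (C1 - C2) / dx
J = 7.7726e-11 * (0.69 - 0.33) / 8.2e-03
J = 3.412e-09 kg/(m^2*s)


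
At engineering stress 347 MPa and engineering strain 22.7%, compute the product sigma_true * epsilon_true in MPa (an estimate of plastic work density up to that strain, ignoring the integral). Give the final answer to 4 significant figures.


sigma_true = sigma_eng * (1 + epsilon_eng)
sigma_true = 347 * (1 + 0.227) = 425.769 MPa
epsilon_true = ln(1 + epsilon_eng)
epsilon_true = ln(1 + 0.227) = 0.204572
sigma_true * epsilon_true = 425.769 * 0.204572 = 87.1 MPa


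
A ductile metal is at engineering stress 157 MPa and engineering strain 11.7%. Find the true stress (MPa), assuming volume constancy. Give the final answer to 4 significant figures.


sigma_true = sigma_eng * (1 + epsilon_eng)
sigma_true = 157 * (1 + 0.117)
sigma_true = 175.4 MPa


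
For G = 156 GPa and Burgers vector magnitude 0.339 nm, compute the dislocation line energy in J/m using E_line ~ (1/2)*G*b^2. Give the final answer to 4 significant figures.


E = G*b^2/2
b = 0.339 nm = 3.39e-10 m
G = 156 GPa = 1.56e+11 Pa
E = 0.5 * 1.56e+11 * (3.39e-10)^2
E = 8.964e-09 J/m


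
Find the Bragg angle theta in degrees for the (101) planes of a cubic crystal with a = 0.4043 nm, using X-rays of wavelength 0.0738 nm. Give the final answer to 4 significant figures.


d = a / sqrt(h^2+k^2+l^2)
d = 0.4043 / sqrt(2) = 0.285883 nm
lambda = 2*d*sin(theta)  =>  sin(theta) = lambda / (2*d)
sin(theta) = 0.0738 / (2 * 0.285883) = 0.129074
theta = 7.416 deg


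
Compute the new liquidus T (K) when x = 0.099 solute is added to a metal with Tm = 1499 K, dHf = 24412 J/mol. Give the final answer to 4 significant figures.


dT = R*Tm^2*x / dHf
dT = 8.314 * 1499^2 * 0.099 / 24412
dT = 75.7609 K
T_new = 1499 - 75.7609 = 1423 K


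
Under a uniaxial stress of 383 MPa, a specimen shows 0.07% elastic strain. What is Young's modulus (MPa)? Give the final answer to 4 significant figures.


E = sigma / epsilon
epsilon = 0.07% = 7e-04
E = 383 / 7e-04
E = 547100 MPa


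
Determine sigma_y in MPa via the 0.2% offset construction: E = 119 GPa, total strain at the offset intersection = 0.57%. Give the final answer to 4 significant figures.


Offset strain = 0.002
Elastic strain at yield = total_strain - offset = 5.7e-03 - 0.002 = 3.7e-03
sigma_y = E * elastic_strain = 119000 * 3.7e-03
sigma_y = 440.3 MPa


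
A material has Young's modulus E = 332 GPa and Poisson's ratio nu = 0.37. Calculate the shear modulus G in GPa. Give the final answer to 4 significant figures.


G = E / (2*(1+nu))
G = 332 / (2*(1+0.37))
G = 121.2 GPa


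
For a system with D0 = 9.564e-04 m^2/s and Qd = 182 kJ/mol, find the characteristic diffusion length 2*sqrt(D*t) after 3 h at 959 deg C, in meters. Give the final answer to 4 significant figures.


Step 1: D = D0 * exp(-Qd/(R*T))
T = 1232.15 K
D = 9.564e-04 * exp(-182e3 / (8.314 * 1232.15)) = 1.84001e-11 m^2/s
Step 2: L = 2*sqrt(D*t)
t = 3 h = 10800 s
L = 2*sqrt(1.84001e-11 * 10800) = 8.916e-04 m


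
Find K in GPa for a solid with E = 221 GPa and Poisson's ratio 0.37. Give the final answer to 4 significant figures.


K = E / (3*(1-2*nu))
K = 221 / (3*(1-2*0.37))
K = 283.3 GPa


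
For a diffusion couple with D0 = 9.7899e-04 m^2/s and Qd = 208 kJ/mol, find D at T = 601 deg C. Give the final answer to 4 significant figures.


D = D0 * exp(-Qd / (R*T))
T = 874.15 K
D = 9.7899e-04 * exp(-208e3 / (8.314 * 874.15))
D = 3.642e-16 m^2/s


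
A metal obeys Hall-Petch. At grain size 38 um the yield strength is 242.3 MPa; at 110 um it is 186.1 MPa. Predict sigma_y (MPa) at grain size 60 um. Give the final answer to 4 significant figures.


sigma_y = sigma0 + k / sqrt(d)
1/sqrt(d1) = 1/sqrt(3.8e-05) = 162.221;  1/sqrt(d2) = 95.3463
k = (sigma1 - sigma2) / (1/sqrt(d1) - 1/sqrt(d2)) = (242.3 - 186.1) / (162.221 - 95.3463) = 0.840372 MPa*m^0.5
sigma0 = sigma1 - k/sqrt(d1) = 242.3 - 0.840372*162.221 = 105.974 MPa
sigma_y(d3) = 105.974 + 0.840372 / sqrt(6e-05) = 214.5 MPa


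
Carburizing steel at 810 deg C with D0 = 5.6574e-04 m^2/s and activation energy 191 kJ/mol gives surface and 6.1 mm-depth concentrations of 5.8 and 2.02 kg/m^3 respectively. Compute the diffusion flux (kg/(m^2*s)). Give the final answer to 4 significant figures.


Step 1: D = D0 * exp(-Qd/(R*T))
T = 810 + 273.15 = 1083.15 K
D = 5.6574e-04 * exp(-191e3 / (8.314 * 1083.15)) = 3.47822e-13 m^2/s
Step 2: J = D * (C1 - C2) / dx
J = 3.47822e-13 * (5.8 - 2.02) / 6.1e-03
J = 2.155e-10 kg/(m^2*s)


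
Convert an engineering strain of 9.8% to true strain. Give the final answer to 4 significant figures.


epsilon_true = ln(1 + epsilon_eng)
epsilon_true = ln(1 + 0.098)
epsilon_true = 0.09349


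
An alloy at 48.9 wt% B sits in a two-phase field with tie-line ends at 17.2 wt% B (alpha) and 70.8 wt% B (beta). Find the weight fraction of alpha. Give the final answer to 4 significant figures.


f_alpha = (C_beta - C0) / (C_beta - C_alpha)
f_alpha = (70.8 - 48.9) / (70.8 - 17.2)
f_alpha = 0.4086


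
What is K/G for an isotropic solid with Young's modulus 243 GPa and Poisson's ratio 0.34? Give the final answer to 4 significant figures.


G = E / (2*(1+nu))
G = 243 / (2*(1+0.34)) = 90.6716 GPa
K = E / (3*(1-2*nu))
K = 243 / (3*(1-2*0.34)) = 253.125 GPa
K/G = 253.125 / 90.6716 = 2.792


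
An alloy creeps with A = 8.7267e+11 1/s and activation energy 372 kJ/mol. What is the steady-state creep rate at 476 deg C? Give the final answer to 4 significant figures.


rate = A * exp(-Q / (R*T))
T = 476 + 273.15 = 749.15 K
rate = 8.7267e+11 * exp(-372e3 / (8.314 * 749.15))
rate = 1.005e-14 1/s


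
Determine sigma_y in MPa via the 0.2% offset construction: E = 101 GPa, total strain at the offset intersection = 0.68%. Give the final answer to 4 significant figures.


Offset strain = 0.002
Elastic strain at yield = total_strain - offset = 6.8e-03 - 0.002 = 4.8e-03
sigma_y = E * elastic_strain = 101000 * 4.8e-03
sigma_y = 484.8 MPa


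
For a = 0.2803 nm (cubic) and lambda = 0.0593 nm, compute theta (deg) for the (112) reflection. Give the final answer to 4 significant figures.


d = a / sqrt(h^2+k^2+l^2)
d = 0.2803 / sqrt(6) = 0.114432 nm
lambda = 2*d*sin(theta)  =>  sin(theta) = lambda / (2*d)
sin(theta) = 0.0593 / (2 * 0.114432) = 0.259106
theta = 15.02 deg


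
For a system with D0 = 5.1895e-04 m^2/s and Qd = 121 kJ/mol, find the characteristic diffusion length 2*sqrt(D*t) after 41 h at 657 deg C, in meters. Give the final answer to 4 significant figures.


Step 1: D = D0 * exp(-Qd/(R*T))
T = 930.15 K
D = 5.1895e-04 * exp(-121e3 / (8.314 * 930.15)) = 8.31488e-11 m^2/s
Step 2: L = 2*sqrt(D*t)
t = 41 h = 147600 s
L = 2*sqrt(8.31488e-11 * 147600) = 7.007e-03 m


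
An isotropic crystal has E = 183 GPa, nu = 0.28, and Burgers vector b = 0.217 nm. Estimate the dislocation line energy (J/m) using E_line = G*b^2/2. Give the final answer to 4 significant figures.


Step 1: G = E / (2*(1+nu))
G = 183 / (2*(1+0.28)) = 71.4844 GPa = 7.14844e+10 Pa
Step 2: E_line = G*b^2/2
b = 0.217 nm = 2.17e-10 m
E_line = 0.5 * 7.14844e+10 * (2.17e-10)^2 = 1.683e-09 J/m


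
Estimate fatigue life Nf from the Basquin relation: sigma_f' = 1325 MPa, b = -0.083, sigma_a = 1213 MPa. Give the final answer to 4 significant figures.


sigma_a = sigma_f' * (2*Nf)^b
2*Nf = (sigma_a / sigma_f')^(1/b)
2*Nf = (1213 / 1325)^(1/-0.083)
2*Nf = 2.89807
Nf = 1.449 cycles


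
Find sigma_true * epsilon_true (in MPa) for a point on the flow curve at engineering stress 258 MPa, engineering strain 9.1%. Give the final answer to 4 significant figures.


sigma_true = sigma_eng * (1 + epsilon_eng)
sigma_true = 258 * (1 + 0.091) = 281.478 MPa
epsilon_true = ln(1 + epsilon_eng)
epsilon_true = ln(1 + 0.091) = 0.0870947
sigma_true * epsilon_true = 281.478 * 0.0870947 = 24.52 MPa


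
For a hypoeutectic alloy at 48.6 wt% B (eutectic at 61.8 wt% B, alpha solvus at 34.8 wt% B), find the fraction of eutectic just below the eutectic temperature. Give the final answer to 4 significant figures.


f_primary = (C_e - C0) / (C_e - C_alpha_max)
f_primary = (61.8 - 48.6) / (61.8 - 34.8)
f_primary = 0.488889
f_eutectic = 1 - 0.488889 = 0.5111


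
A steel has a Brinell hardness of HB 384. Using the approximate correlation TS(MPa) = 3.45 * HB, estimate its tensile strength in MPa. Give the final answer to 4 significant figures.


TS (MPa) = 3.45 * HB
TS = 3.45 * 384
TS = 1325 MPa


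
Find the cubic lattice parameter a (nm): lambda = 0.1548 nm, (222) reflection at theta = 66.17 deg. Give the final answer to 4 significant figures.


d = lambda / (2*sin(theta))
d = 0.1548 / (2*sin(66.17 deg))
d = 0.0846134 nm
a = d * sqrt(h^2+k^2+l^2) = 0.0846134 * sqrt(12)
a = 0.2931 nm


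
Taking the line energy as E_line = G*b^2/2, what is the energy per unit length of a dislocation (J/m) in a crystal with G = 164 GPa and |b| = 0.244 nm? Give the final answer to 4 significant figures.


E = G*b^2/2
b = 0.244 nm = 2.44e-10 m
G = 164 GPa = 1.64e+11 Pa
E = 0.5 * 1.64e+11 * (2.44e-10)^2
E = 4.882e-09 J/m


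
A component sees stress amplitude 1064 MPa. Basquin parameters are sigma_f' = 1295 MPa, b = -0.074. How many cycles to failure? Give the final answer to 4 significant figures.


sigma_a = sigma_f' * (2*Nf)^b
2*Nf = (sigma_a / sigma_f')^(1/b)
2*Nf = (1064 / 1295)^(1/-0.074)
2*Nf = 14.226
Nf = 7.113 cycles


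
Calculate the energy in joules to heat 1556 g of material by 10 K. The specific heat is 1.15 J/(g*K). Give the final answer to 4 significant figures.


Q = m * cp * dT
Q = 1556 * 1.15 * 10
Q = 17890 J


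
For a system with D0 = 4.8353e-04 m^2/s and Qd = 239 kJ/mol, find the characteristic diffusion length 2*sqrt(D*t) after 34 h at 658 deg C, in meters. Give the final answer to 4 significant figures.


Step 1: D = D0 * exp(-Qd/(R*T))
T = 931.15 K
D = 4.8353e-04 * exp(-239e3 / (8.314 * 931.15)) = 1.89137e-17 m^2/s
Step 2: L = 2*sqrt(D*t)
t = 34 h = 122400 s
L = 2*sqrt(1.89137e-17 * 122400) = 3.043e-06 m


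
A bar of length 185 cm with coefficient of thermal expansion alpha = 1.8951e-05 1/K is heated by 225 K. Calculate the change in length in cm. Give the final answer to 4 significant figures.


dL = L0 * alpha * dT
dL = 185 * 1.8951e-05 * 225
dL = 0.7888 cm


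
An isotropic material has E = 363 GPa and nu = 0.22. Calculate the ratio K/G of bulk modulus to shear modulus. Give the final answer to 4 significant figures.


G = E / (2*(1+nu))
G = 363 / (2*(1+0.22)) = 148.77 GPa
K = E / (3*(1-2*nu))
K = 363 / (3*(1-2*0.22)) = 216.071 GPa
K/G = 216.071 / 148.77 = 1.452


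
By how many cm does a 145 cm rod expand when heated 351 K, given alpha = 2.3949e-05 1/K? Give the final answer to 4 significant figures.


dL = L0 * alpha * dT
dL = 145 * 2.3949e-05 * 351
dL = 1.219 cm


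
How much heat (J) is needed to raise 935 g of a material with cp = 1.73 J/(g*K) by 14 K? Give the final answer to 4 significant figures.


Q = m * cp * dT
Q = 935 * 1.73 * 14
Q = 22650 J


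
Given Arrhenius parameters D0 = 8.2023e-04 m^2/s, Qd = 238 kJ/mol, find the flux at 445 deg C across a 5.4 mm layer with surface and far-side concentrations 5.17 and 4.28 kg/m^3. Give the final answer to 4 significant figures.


Step 1: D = D0 * exp(-Qd/(R*T))
T = 445 + 273.15 = 718.15 K
D = 8.2023e-04 * exp(-238e3 / (8.314 * 718.15)) = 4.00295e-21 m^2/s
Step 2: J = D * (C1 - C2) / dx
J = 4.00295e-21 * (5.17 - 4.28) / 5.4e-03
J = 6.597e-19 kg/(m^2*s)


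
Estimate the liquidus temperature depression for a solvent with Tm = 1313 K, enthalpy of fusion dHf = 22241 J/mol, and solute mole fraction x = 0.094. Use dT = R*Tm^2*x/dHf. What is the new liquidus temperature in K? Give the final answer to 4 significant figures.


dT = R*Tm^2*x / dHf
dT = 8.314 * 1313^2 * 0.094 / 22241
dT = 60.5777 K
T_new = 1313 - 60.5777 = 1252 K


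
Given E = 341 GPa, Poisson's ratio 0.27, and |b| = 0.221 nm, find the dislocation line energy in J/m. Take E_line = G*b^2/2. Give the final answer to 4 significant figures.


Step 1: G = E / (2*(1+nu))
G = 341 / (2*(1+0.27)) = 134.252 GPa = 1.34252e+11 Pa
Step 2: E_line = G*b^2/2
b = 0.221 nm = 2.21e-10 m
E_line = 0.5 * 1.34252e+11 * (2.21e-10)^2 = 3.279e-09 J/m


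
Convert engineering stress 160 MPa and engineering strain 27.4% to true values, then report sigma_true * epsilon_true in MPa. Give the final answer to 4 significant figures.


sigma_true = sigma_eng * (1 + epsilon_eng)
sigma_true = 160 * (1 + 0.274) = 203.84 MPa
epsilon_true = ln(1 + epsilon_eng)
epsilon_true = ln(1 + 0.274) = 0.242162
sigma_true * epsilon_true = 203.84 * 0.242162 = 49.36 MPa


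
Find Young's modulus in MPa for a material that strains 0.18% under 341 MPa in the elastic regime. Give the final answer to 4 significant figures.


E = sigma / epsilon
epsilon = 0.18% = 1.8e-03
E = 341 / 1.8e-03
E = 189400 MPa


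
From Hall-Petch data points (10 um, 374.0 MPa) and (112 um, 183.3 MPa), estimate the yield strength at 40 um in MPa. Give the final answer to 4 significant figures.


sigma_y = sigma0 + k / sqrt(d)
1/sqrt(d1) = 1/sqrt(1e-05) = 316.228;  1/sqrt(d2) = 94.4911
k = (sigma1 - sigma2) / (1/sqrt(d1) - 1/sqrt(d2)) = (374.0 - 183.3) / (316.228 - 94.4911) = 0.860029 MPa*m^0.5
sigma0 = sigma1 - k/sqrt(d1) = 374.0 - 0.860029*316.228 = 102.035 MPa
sigma_y(d3) = 102.035 + 0.860029 / sqrt(4e-05) = 238 MPa


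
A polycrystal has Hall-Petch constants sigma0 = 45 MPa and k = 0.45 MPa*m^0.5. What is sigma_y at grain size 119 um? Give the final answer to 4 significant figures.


sigma_y = sigma0 + k / sqrt(d)
d = 119 um = 1.19e-04 m
sigma_y = 45 + 0.45 / sqrt(1.19e-04)
sigma_y = 86.25 MPa


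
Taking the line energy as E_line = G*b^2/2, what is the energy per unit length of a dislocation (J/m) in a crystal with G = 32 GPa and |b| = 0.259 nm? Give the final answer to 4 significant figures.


E = G*b^2/2
b = 0.259 nm = 2.59e-10 m
G = 32 GPa = 3.2e+10 Pa
E = 0.5 * 3.2e+10 * (2.59e-10)^2
E = 1.073e-09 J/m


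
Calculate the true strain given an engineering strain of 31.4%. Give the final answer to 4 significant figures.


epsilon_true = ln(1 + epsilon_eng)
epsilon_true = ln(1 + 0.314)
epsilon_true = 0.2731


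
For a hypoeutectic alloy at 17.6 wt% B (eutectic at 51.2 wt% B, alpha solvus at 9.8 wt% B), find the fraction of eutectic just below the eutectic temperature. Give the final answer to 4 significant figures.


f_primary = (C_e - C0) / (C_e - C_alpha_max)
f_primary = (51.2 - 17.6) / (51.2 - 9.8)
f_primary = 0.811594
f_eutectic = 1 - 0.811594 = 0.1884


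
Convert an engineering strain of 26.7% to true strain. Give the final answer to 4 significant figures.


epsilon_true = ln(1 + epsilon_eng)
epsilon_true = ln(1 + 0.267)
epsilon_true = 0.2367


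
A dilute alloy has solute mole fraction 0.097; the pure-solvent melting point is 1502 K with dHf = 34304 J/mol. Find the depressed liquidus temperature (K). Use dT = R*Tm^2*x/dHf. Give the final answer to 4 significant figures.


dT = R*Tm^2*x / dHf
dT = 8.314 * 1502^2 * 0.097 / 34304
dT = 53.0367 K
T_new = 1502 - 53.0367 = 1449 K


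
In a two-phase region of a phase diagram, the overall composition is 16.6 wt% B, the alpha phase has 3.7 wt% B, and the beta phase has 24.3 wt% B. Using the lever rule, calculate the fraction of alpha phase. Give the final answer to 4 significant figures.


f_alpha = (C_beta - C0) / (C_beta - C_alpha)
f_alpha = (24.3 - 16.6) / (24.3 - 3.7)
f_alpha = 0.3738


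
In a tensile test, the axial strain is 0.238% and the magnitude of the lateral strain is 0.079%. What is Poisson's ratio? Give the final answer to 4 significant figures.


nu = -epsilon_lat / epsilon_axial
Lateral strain is contraction (negative), so using magnitudes:
nu = 0.079 / 0.238
nu = 0.3319


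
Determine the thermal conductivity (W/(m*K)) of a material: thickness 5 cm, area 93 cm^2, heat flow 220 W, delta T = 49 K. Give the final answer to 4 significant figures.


k = Q*L / (A*dT)
L = 0.05 m, A = 9.3e-03 m^2
k = 220 * 0.05 / (9.3e-03 * 49)
k = 24.14 W/(m*K)


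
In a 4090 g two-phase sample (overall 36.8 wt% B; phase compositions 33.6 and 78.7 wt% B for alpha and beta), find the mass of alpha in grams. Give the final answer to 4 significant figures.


f_alpha = (C_beta - C0) / (C_beta - C_alpha)
f_alpha = (78.7 - 36.8) / (78.7 - 33.6) = 0.929047
m_alpha = f_alpha * m_total = 0.929047 * 4090 = 3800 g


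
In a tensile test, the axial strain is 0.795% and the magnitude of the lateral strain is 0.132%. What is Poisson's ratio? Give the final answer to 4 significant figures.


nu = -epsilon_lat / epsilon_axial
Lateral strain is contraction (negative), so using magnitudes:
nu = 0.132 / 0.795
nu = 0.166


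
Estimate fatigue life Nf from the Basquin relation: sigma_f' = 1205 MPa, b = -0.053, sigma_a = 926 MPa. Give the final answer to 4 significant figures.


sigma_a = sigma_f' * (2*Nf)^b
2*Nf = (sigma_a / sigma_f')^(1/b)
2*Nf = (926 / 1205)^(1/-0.053)
2*Nf = 143.893
Nf = 71.95 cycles


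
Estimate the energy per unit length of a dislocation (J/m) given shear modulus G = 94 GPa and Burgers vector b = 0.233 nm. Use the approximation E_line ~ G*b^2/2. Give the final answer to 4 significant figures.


E = G*b^2/2
b = 0.233 nm = 2.33e-10 m
G = 94 GPa = 9.4e+10 Pa
E = 0.5 * 9.4e+10 * (2.33e-10)^2
E = 2.552e-09 J/m
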